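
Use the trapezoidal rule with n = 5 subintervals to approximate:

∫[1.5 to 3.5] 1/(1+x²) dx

f(x) = 1/(1+x²)
a = 1.5, b = 3.5, n = 5
h = (b - a)/n = 0.400000

Trapezoidal rule: (h/2)[f(x₀) + 2f(x₁) + 2f(x₂) + ... + f(xₙ)]

x_0 = 1.5000, f(x_0) = 0.307692, coefficient = 1
x_1 = 1.9000, f(x_1) = 0.216920, coefficient = 2
x_2 = 2.3000, f(x_2) = 0.158983, coefficient = 2
x_3 = 2.7000, f(x_3) = 0.120627, coefficient = 2
x_4 = 3.1000, f(x_4) = 0.094251, coefficient = 2
x_5 = 3.5000, f(x_5) = 0.075472, coefficient = 1

I ≈ (0.400000/2) × 1.564724 = 0.312945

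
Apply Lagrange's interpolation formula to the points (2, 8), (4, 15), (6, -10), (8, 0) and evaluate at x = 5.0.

Lagrange interpolation formula:
P(x) = Σ yᵢ × Lᵢ(x)
where Lᵢ(x) = Π_{j≠i} (x - xⱼ)/(xᵢ - xⱼ)

L_0(5.0) = (5.0 - 4)/(2 - 4) × (5.0 - 6)/(2 - 6) × (5.0 - 8)/(2 - 8) = -0.062500
L_1(5.0) = (5.0 - 2)/(4 - 2) × (5.0 - 6)/(4 - 6) × (5.0 - 8)/(4 - 8) = 0.562500
L_2(5.0) = (5.0 - 2)/(6 - 2) × (5.0 - 4)/(6 - 4) × (5.0 - 8)/(6 - 8) = 0.562500
L_3(5.0) = (5.0 - 2)/(8 - 2) × (5.0 - 4)/(8 - 4) × (5.0 - 6)/(8 - 6) = -0.062500

P(5.0) = 8×L_0(5.0) + 15×L_1(5.0) + (-10)×L_2(5.0) + 0×L_3(5.0)
P(5.0) = 2.312500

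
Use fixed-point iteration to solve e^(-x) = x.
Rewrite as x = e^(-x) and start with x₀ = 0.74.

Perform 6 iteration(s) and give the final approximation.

Equation: e^(-x) = x
Fixed-point form: x = e^(-x)
x₀ = 0.74

x_1 = g(0.740000) = 0.477114
x_2 = g(0.477114) = 0.620572
x_3 = g(0.620572) = 0.537637
x_4 = g(0.537637) = 0.584127
x_5 = g(0.584127) = 0.557592
x_6 = g(0.557592) = 0.572586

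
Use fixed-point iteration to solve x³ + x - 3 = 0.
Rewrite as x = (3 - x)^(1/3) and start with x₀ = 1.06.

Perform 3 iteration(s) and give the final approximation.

Equation: x³ + x - 3 = 0
Fixed-point form: x = (3 - x)^(1/3)
x₀ = 1.06

x_1 = g(1.060000) = 1.247194
x_2 = g(1.247194) = 1.205715
x_3 = g(1.205715) = 1.215152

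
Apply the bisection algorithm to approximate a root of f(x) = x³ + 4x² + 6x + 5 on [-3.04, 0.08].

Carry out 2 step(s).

f(x) = x³ + 4x² + 6x + 5
Initial interval: [-3.04, 0.08]

Iteration 1:
  c_1 = (-3.040000 + 0.080000)/2 = -1.480000
  f(c_1) = f(-1.480000) = 1.639808
  f(a) × f(c) < 0, new interval: [-3.040000, -1.480000]
Iteration 2:
  c_2 = (-3.040000 + (-1.480000))/2 = -2.260000
  f(c_2) = f(-2.260000) = 0.327224
  f(a) × f(c) < 0, new interval: [-3.040000, -2.260000]

After 2 iteration(s), the approximation is c_2 = -2.260000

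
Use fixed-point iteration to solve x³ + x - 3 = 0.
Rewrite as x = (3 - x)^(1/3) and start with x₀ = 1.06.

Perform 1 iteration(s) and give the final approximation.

Equation: x³ + x - 3 = 0
Fixed-point form: x = (3 - x)^(1/3)
x₀ = 1.06

x_1 = g(1.060000) = 1.247194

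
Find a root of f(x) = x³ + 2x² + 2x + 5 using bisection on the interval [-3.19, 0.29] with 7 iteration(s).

f(x) = x³ + 2x² + 2x + 5
Initial interval: [-3.19, 0.29]

Iteration 1:
  c_1 = (-3.190000 + 0.290000)/2 = -1.450000
  f(c_1) = f(-1.450000) = 3.256375
  f(a) × f(c) < 0, new interval: [-3.190000, -1.450000]
Iteration 2:
  c_2 = (-3.190000 + (-1.450000))/2 = -2.320000
  f(c_2) = f(-2.320000) = -1.362368
  f(a) × f(c) ≥ 0, new interval: [-2.320000, -1.450000]
Iteration 3:
  c_3 = (-2.320000 + (-1.450000))/2 = -1.885000
  f(c_3) = f(-1.885000) = 1.638621
  f(a) × f(c) < 0, new interval: [-2.320000, -1.885000]
Iteration 4:
  c_4 = (-2.320000 + (-1.885000))/2 = -2.102500
  f(c_4) = f(-2.102500) = 0.341898
  f(a) × f(c) < 0, new interval: [-2.320000, -2.102500]
Iteration 5:
  c_5 = (-2.320000 + (-2.102500))/2 = -2.211250
  f(c_5) = f(-2.211250) = -0.455434
  f(a) × f(c) ≥ 0, new interval: [-2.211250, -2.102500]
Iteration 6:
  c_6 = (-2.211250 + (-2.102500))/2 = -2.156875
  f(c_6) = f(-2.156875) = -0.043550
  f(a) × f(c) ≥ 0, new interval: [-2.156875, -2.102500]
Iteration 7:
  c_7 = (-2.156875 + (-2.102500))/2 = -2.129688
  f(c_7) = f(-2.129688) = 0.152418
  f(a) × f(c) < 0, new interval: [-2.156875, -2.129688]

After 7 iteration(s), the approximation is c_7 = -2.129688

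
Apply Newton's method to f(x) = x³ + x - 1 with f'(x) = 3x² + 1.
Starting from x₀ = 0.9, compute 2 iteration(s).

f(x) = x³ + x - 1
f'(x) = 3x² + 1
x₀ = 0.9

Newton-Raphson formula: x_{n+1} = x_n - f(x_n)/f'(x_n)

Iteration 1:
  f(0.900000) = 0.629000
  f'(0.900000) = 3.430000
  x_1 = 0.900000 - 0.629000/3.430000 = 0.716618
Iteration 2:
  f(0.716618) = 0.084631
  f'(0.716618) = 2.540624
  x_2 = 0.716618 - 0.084631/2.540624 = 0.683307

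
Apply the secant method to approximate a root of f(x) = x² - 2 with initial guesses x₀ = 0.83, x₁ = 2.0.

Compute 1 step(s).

f(x) = x² - 2
x₀ = 0.83, x₁ = 2.0

Secant formula: x_{n+1} = x_n - f(x_n)(x_n - x_{n-1})/(f(x_n) - f(x_{n-1}))

Iteration 1:
  f(0.830000) = -1.311100
  f(2.000000) = 2.000000
  x_2 = 2.000000 - 2.000000×(2.000000 - 0.830000)/(2.000000 - (-1.311100))
       = 1.293286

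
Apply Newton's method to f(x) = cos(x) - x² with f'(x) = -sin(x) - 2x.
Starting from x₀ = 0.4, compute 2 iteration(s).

f(x) = cos(x) - x²
f'(x) = -sin(x) - 2x
x₀ = 0.4

Newton-Raphson formula: x_{n+1} = x_n - f(x_n)/f'(x_n)

Iteration 1:
  f(0.400000) = 0.761061
  f'(0.400000) = -1.189418
  x_1 = 0.400000 - 0.761061/(-1.189418) = 1.039860
Iteration 2:
  f(1.039860) = -0.574967
  f'(1.039860) = -2.942053
  x_2 = 1.039860 - (-0.574967)/(-2.942053) = 0.844429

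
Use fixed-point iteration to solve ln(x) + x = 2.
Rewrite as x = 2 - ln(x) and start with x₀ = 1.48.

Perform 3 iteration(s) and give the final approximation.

Equation: ln(x) + x = 2
Fixed-point form: x = 2 - ln(x)
x₀ = 1.48

x_1 = g(1.480000) = 1.607958
x_2 = g(1.607958) = 1.525035
x_3 = g(1.525035) = 1.577983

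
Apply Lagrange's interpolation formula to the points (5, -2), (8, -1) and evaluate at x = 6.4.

Lagrange interpolation formula:
P(x) = Σ yᵢ × Lᵢ(x)
where Lᵢ(x) = Π_{j≠i} (x - xⱼ)/(xᵢ - xⱼ)

L_0(6.4) = (6.4 - 8)/(5 - 8) = 0.533333
L_1(6.4) = (6.4 - 5)/(8 - 5) = 0.466667

P(6.4) = (-2)×L_0(6.4) + (-1)×L_1(6.4)
P(6.4) = -1.533333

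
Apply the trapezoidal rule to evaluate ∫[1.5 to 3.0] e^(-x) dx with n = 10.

f(x) = e^(-x)
a = 1.5, b = 3.0, n = 10
h = (b - a)/n = 0.150000

Trapezoidal rule: (h/2)[f(x₀) + 2f(x₁) + 2f(x₂) + ... + f(xₙ)]

x_0 = 1.5000, f(x_0) = 0.223130, coefficient = 1
x_1 = 1.6500, f(x_1) = 0.192050, coefficient = 2
x_2 = 1.8000, f(x_2) = 0.165299, coefficient = 2
x_3 = 1.9500, f(x_3) = 0.142274, coefficient = 2
x_4 = 2.1000, f(x_4) = 0.122456, coefficient = 2
x_5 = 2.2500, f(x_5) = 0.105399, coefficient = 2
x_6 = 2.4000, f(x_6) = 0.090718, coefficient = 2
x_7 = 2.5500, f(x_7) = 0.078082, coefficient = 2
x_8 = 2.7000, f(x_8) = 0.067206, coefficient = 2
x_9 = 2.8500, f(x_9) = 0.057844, coefficient = 2
x_10 = 3.0000, f(x_10) = 0.049787, coefficient = 1

I ≈ (0.150000/2) × 2.315573 = 0.173668
Exact value: 0.173343
Error: 0.000325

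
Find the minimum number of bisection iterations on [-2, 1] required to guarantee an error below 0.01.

We need (b-a)/2^n ≤ 0.01
(1 - (-2))/2^n ≤ 0.01
3/2^n ≤ 0.01
2^n ≥ 300
n ≥ log₂(300) = 8.23
n ≥ 9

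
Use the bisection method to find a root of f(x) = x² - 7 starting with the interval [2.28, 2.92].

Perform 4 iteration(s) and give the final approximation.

f(x) = x² - 7
Initial interval: [2.28, 2.92]

Iteration 1:
  c_1 = (2.280000 + 2.920000)/2 = 2.600000
  f(c_1) = f(2.600000) = -0.240000
  f(a) × f(c) ≥ 0, new interval: [2.600000, 2.920000]
Iteration 2:
  c_2 = (2.600000 + 2.920000)/2 = 2.760000
  f(c_2) = f(2.760000) = 0.617600
  f(a) × f(c) < 0, new interval: [2.600000, 2.760000]
Iteration 3:
  c_3 = (2.600000 + 2.760000)/2 = 2.680000
  f(c_3) = f(2.680000) = 0.182400
  f(a) × f(c) < 0, new interval: [2.600000, 2.680000]
Iteration 4:
  c_4 = (2.600000 + 2.680000)/2 = 2.640000
  f(c_4) = f(2.640000) = -0.030400
  f(a) × f(c) ≥ 0, new interval: [2.640000, 2.680000]

After 4 iteration(s), the approximation is c_4 = 2.640000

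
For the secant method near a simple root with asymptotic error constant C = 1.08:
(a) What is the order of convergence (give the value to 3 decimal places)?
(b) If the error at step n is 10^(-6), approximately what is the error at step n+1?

(a) Secant method has superlinear convergence with order φ = (1+√5)/2 ≈ 1.618.
    This means |e_{n+1}| ≈ C|e_n|^1.618.

(b) With |e_n| = 10^(-6) and C = 1.08:
    |e_{n+1}| ≈ 1.08 × (10^(-6))^1.618 = 1.08 × 10^(-9.71)

(a) ≈ 1.618 (golden ratio); (b) |e_{n+1}| ≈ 2.115e-10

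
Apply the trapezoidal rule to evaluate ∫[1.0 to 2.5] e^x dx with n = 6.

f(x) = e^x
a = 1.0, b = 2.5, n = 6
h = (b - a)/n = 0.250000

Trapezoidal rule: (h/2)[f(x₀) + 2f(x₁) + 2f(x₂) + ... + f(xₙ)]

x_0 = 1.0000, f(x_0) = 2.718282, coefficient = 1
x_1 = 1.2500, f(x_1) = 3.490343, coefficient = 2
x_2 = 1.5000, f(x_2) = 4.481689, coefficient = 2
x_3 = 1.7500, f(x_3) = 5.754603, coefficient = 2
x_4 = 2.0000, f(x_4) = 7.389056, coefficient = 2
x_5 = 2.2500, f(x_5) = 9.487736, coefficient = 2
x_6 = 2.5000, f(x_6) = 12.182494, coefficient = 1

I ≈ (0.250000/2) × 76.107629 = 9.513454
Exact value: 9.464212
Error: 0.049242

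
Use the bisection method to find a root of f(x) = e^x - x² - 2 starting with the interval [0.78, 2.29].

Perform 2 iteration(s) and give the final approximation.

f(x) = e^x - x² - 2
Initial interval: [0.78, 2.29]

Iteration 1:
  c_1 = (0.780000 + 2.290000)/2 = 1.535000
  f(c_1) = f(1.535000) = 0.285101
  f(a) × f(c) < 0, new interval: [0.780000, 1.535000]
Iteration 2:
  c_2 = (0.780000 + 1.535000)/2 = 1.157500
  f(c_2) = f(1.157500) = -0.157838
  f(a) × f(c) ≥ 0, new interval: [1.157500, 1.535000]

After 2 iteration(s), the approximation is c_2 = 1.157500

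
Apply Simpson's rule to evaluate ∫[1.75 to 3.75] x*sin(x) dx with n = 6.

f(x) = x*sin(x)
a = 1.75, b = 3.75, n = 6
h = (b - a)/n = 0.333333

Simpson's rule: (h/3)[f(x₀) + 4f(x₁) + 2f(x₂) + ... + f(xₙ)]

x_0 = 1.7500, f(x_0) = 1.721975, coefficient = 1
x_1 = 2.0833, f(x_1) = 1.815632, coefficient = 4
x_2 = 2.4167, f(x_2) = 1.602443, coefficient = 2
x_3 = 2.7500, f(x_3) = 1.049568, coefficient = 4
x_4 = 3.0833, f(x_4) = 0.179531, coefficient = 2
x_5 = 3.4167, f(x_5) = -0.928029, coefficient = 4
x_6 = 3.7500, f(x_6) = -2.143355, coefficient = 1

I ≈ (0.333333/3) × 10.891252 = 1.210139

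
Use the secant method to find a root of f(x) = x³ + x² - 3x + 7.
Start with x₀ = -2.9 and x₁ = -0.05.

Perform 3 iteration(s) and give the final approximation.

f(x) = x³ + x² - 3x + 7
x₀ = -2.9, x₁ = -0.05

Secant formula: x_{n+1} = x_n - f(x_n)(x_n - x_{n-1})/(f(x_n) - f(x_{n-1}))

Iteration 1:
  f(-2.900000) = -0.279000
  f(-0.050000) = 7.152375
  x_2 = -0.050000 - 7.152375×(-0.050000 - (-2.900000))/(7.152375 - (-0.279000))
       = -2.793001
Iteration 2:
  f(-0.050000) = 7.152375
  f(-2.793001) = 1.392064
  x_3 = -2.793001 - 1.392064×(-2.793001 - (-0.050000))/(1.392064 - 7.152375)
       = -3.455887
Iteration 3:
  f(-2.793001) = 1.392064
  f(-3.455887) = -11.963385
  x_4 = -3.455887 - (-11.963385)×(-3.455887 - (-2.793001))/(-11.963385 - 1.392064)
       = -2.862095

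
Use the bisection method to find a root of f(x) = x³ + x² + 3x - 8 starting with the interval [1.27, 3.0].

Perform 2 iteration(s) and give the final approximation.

f(x) = x³ + x² + 3x - 8
Initial interval: [1.27, 3.0]

Iteration 1:
  c_1 = (1.270000 + 3.000000)/2 = 2.135000
  f(c_1) = f(2.135000) = 12.695035
  f(a) × f(c) < 0, new interval: [1.270000, 2.135000]
Iteration 2:
  c_2 = (1.270000 + 2.135000)/2 = 1.702500
  f(c_2) = f(1.702500) = 4.940713
  f(a) × f(c) < 0, new interval: [1.270000, 1.702500]

After 2 iteration(s), the approximation is c_2 = 1.702500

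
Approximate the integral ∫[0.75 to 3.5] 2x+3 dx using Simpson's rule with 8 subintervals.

f(x) = 2x+3
a = 0.75, b = 3.5, n = 8
h = (b - a)/n = 0.343750

Simpson's rule: (h/3)[f(x₀) + 4f(x₁) + 2f(x₂) + ... + f(xₙ)]

x_0 = 0.7500, f(x_0) = 4.500000, coefficient = 1
x_1 = 1.0938, f(x_1) = 5.187500, coefficient = 4
x_2 = 1.4375, f(x_2) = 5.875000, coefficient = 2
x_3 = 1.7812, f(x_3) = 6.562500, coefficient = 4
x_4 = 2.1250, f(x_4) = 7.250000, coefficient = 2
x_5 = 2.4688, f(x_5) = 7.937500, coefficient = 4
x_6 = 2.8125, f(x_6) = 8.625000, coefficient = 2
x_7 = 3.1562, f(x_7) = 9.312500, coefficient = 4
x_8 = 3.5000, f(x_8) = 10.000000, coefficient = 1

I ≈ (0.343750/3) × 174.000000 = 19.937500
Exact value: 19.937500
Error: 0.000000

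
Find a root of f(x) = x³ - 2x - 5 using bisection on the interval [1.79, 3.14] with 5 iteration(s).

f(x) = x³ - 2x - 5
Initial interval: [1.79, 3.14]

Iteration 1:
  c_1 = (1.790000 + 3.140000)/2 = 2.465000
  f(c_1) = f(2.465000) = 5.047895
  f(a) × f(c) < 0, new interval: [1.790000, 2.465000]
Iteration 2:
  c_2 = (1.790000 + 2.465000)/2 = 2.127500
  f(c_2) = f(2.127500) = 0.374610
  f(a) × f(c) < 0, new interval: [1.790000, 2.127500]
Iteration 3:
  c_3 = (1.790000 + 2.127500)/2 = 1.958750
  f(c_3) = f(1.958750) = -1.402361
  f(a) × f(c) ≥ 0, new interval: [1.958750, 2.127500]
Iteration 4:
  c_4 = (1.958750 + 2.127500)/2 = 2.043125
  f(c_4) = f(2.043125) = -0.557511
  f(a) × f(c) ≥ 0, new interval: [2.043125, 2.127500]
Iteration 5:
  c_5 = (2.043125 + 2.127500)/2 = 2.085312
  f(c_5) = f(2.085312) = -0.102585
  f(a) × f(c) ≥ 0, new interval: [2.085312, 2.127500]

After 5 iteration(s), the approximation is c_5 = 2.085312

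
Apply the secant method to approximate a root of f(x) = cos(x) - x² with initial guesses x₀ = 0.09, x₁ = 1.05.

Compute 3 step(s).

f(x) = cos(x) - x²
x₀ = 0.09, x₁ = 1.05

Secant formula: x_{n+1} = x_n - f(x_n)(x_n - x_{n-1})/(f(x_n) - f(x_{n-1}))

Iteration 1:
  f(0.090000) = 0.987853
  f(1.050000) = -0.604929
  x_2 = 1.050000 - (-0.604929)×(1.050000 - 0.090000)/(-0.604929 - 0.987853)
       = 0.685398
Iteration 2:
  f(1.050000) = -0.604929
  f(0.685398) = 0.304397
  x_3 = 0.685398 - 0.304397×(0.685398 - 1.050000)/(0.304397 - (-0.604929))
       = 0.807448
Iteration 3:
  f(0.685398) = 0.304397
  f(0.807448) = 0.039371
  x_4 = 0.807448 - 0.039371×(0.807448 - 0.685398)/(0.039371 - 0.304397)
       = 0.825580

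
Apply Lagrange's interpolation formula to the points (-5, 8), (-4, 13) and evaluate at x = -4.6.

Lagrange interpolation formula:
P(x) = Σ yᵢ × Lᵢ(x)
where Lᵢ(x) = Π_{j≠i} (x - xⱼ)/(xᵢ - xⱼ)

L_0(-4.6) = (-4.6 - (-4))/(-5 - (-4)) = 0.600000
L_1(-4.6) = (-4.6 - (-5))/(-4 - (-5)) = 0.400000

P(-4.6) = 8×L_0(-4.6) + 13×L_1(-4.6)
P(-4.6) = 10.000000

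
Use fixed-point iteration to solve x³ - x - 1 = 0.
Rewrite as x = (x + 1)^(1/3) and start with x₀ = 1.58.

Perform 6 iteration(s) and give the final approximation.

Equation: x³ - x - 1 = 0
Fixed-point form: x = (x + 1)^(1/3)
x₀ = 1.58

x_1 = g(1.580000) = 1.371534
x_2 = g(1.371534) = 1.333551
x_3 = g(1.333551) = 1.326394
x_4 = g(1.326394) = 1.325036
x_5 = g(1.325036) = 1.324778
x_6 = g(1.324778) = 1.324729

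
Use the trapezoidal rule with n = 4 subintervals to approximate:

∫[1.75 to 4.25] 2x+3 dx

f(x) = 2x+3
a = 1.75, b = 4.25, n = 4
h = (b - a)/n = 0.625000

Trapezoidal rule: (h/2)[f(x₀) + 2f(x₁) + 2f(x₂) + ... + f(xₙ)]

x_0 = 1.7500, f(x_0) = 6.500000, coefficient = 1
x_1 = 2.3750, f(x_1) = 7.750000, coefficient = 2
x_2 = 3.0000, f(x_2) = 9.000000, coefficient = 2
x_3 = 3.6250, f(x_3) = 10.250000, coefficient = 2
x_4 = 4.2500, f(x_4) = 11.500000, coefficient = 1

I ≈ (0.625000/2) × 72.000000 = 22.500000
Exact value: 22.500000
Error: 0.000000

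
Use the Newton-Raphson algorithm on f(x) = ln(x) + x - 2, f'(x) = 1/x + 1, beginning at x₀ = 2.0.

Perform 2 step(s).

f(x) = ln(x) + x - 2
f'(x) = 1/x + 1
x₀ = 2.0

Newton-Raphson formula: x_{n+1} = x_n - f(x_n)/f'(x_n)

Iteration 1:
  f(2.000000) = 0.693147
  f'(2.000000) = 1.500000
  x_1 = 2.000000 - 0.693147/1.500000 = 1.537902
Iteration 2:
  f(1.537902) = -0.031679
  f'(1.537902) = 1.650237
  x_2 = 1.537902 - (-0.031679)/1.650237 = 1.557099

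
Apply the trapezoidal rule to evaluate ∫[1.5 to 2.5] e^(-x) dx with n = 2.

f(x) = e^(-x)
a = 1.5, b = 2.5, n = 2
h = (b - a)/n = 0.500000

Trapezoidal rule: (h/2)[f(x₀) + 2f(x₁) + 2f(x₂) + ... + f(xₙ)]

x_0 = 1.5000, f(x_0) = 0.223130, coefficient = 1
x_1 = 2.0000, f(x_1) = 0.135335, coefficient = 2
x_2 = 2.5000, f(x_2) = 0.082085, coefficient = 1

I ≈ (0.500000/2) × 0.575886 = 0.143971
Exact value: 0.141045
Error: 0.002926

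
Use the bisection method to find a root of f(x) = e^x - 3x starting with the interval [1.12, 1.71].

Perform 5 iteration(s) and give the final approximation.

f(x) = e^x - 3x
Initial interval: [1.12, 1.71]

Iteration 1:
  c_1 = (1.120000 + 1.710000)/2 = 1.415000
  f(c_1) = f(1.415000) = -0.128514
  f(a) × f(c) ≥ 0, new interval: [1.415000, 1.710000]
Iteration 2:
  c_2 = (1.415000 + 1.710000)/2 = 1.562500
  f(c_2) = f(1.562500) = 0.083233
  f(a) × f(c) < 0, new interval: [1.415000, 1.562500]
Iteration 3:
  c_3 = (1.415000 + 1.562500)/2 = 1.488750
  f(c_3) = f(1.488750) = -0.034697
  f(a) × f(c) ≥ 0, new interval: [1.488750, 1.562500]
Iteration 4:
  c_4 = (1.488750 + 1.562500)/2 = 1.525625
  f(c_4) = f(1.525625) = 0.021141
  f(a) × f(c) < 0, new interval: [1.488750, 1.525625]
Iteration 5:
  c_5 = (1.488750 + 1.525625)/2 = 1.507188
  f(c_5) = f(1.507188) = -0.007545
  f(a) × f(c) ≥ 0, new interval: [1.507188, 1.525625]

After 5 iteration(s), the approximation is c_5 = 1.507188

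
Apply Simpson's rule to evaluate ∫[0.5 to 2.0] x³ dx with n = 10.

f(x) = x³
a = 0.5, b = 2.0, n = 10
h = (b - a)/n = 0.150000

Simpson's rule: (h/3)[f(x₀) + 4f(x₁) + 2f(x₂) + ... + f(xₙ)]

x_0 = 0.5000, f(x_0) = 0.125000, coefficient = 1
x_1 = 0.6500, f(x_1) = 0.274625, coefficient = 4
x_2 = 0.8000, f(x_2) = 0.512000, coefficient = 2
x_3 = 0.9500, f(x_3) = 0.857375, coefficient = 4
x_4 = 1.1000, f(x_4) = 1.331000, coefficient = 2
x_5 = 1.2500, f(x_5) = 1.953125, coefficient = 4
x_6 = 1.4000, f(x_6) = 2.744000, coefficient = 2
x_7 = 1.5500, f(x_7) = 3.723875, coefficient = 4
x_8 = 1.7000, f(x_8) = 4.913000, coefficient = 2
x_9 = 1.8500, f(x_9) = 6.331625, coefficient = 4
x_10 = 2.0000, f(x_10) = 8.000000, coefficient = 1

I ≈ (0.150000/3) × 79.687500 = 3.984375
Exact value: 3.984375
Error: 0.000000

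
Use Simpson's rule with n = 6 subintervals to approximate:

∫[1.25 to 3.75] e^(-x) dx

f(x) = e^(-x)
a = 1.25, b = 3.75, n = 6
h = (b - a)/n = 0.416667

Simpson's rule: (h/3)[f(x₀) + 4f(x₁) + 2f(x₂) + ... + f(xₙ)]

x_0 = 1.2500, f(x_0) = 0.286505, coefficient = 1
x_1 = 1.6667, f(x_1) = 0.188876, coefficient = 4
x_2 = 2.0833, f(x_2) = 0.124514, coefficient = 2
x_3 = 2.5000, f(x_3) = 0.082085, coefficient = 4
x_4 = 2.9167, f(x_4) = 0.054114, coefficient = 2
x_5 = 3.3333, f(x_5) = 0.035674, coefficient = 4
x_6 = 3.7500, f(x_6) = 0.023518, coefficient = 1

I ≈ (0.416667/3) × 1.893817 = 0.263030
Exact value: 0.262987
Error: 0.000043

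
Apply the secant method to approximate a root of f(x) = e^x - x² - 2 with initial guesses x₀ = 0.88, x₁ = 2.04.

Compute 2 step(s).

f(x) = e^x - x² - 2
x₀ = 0.88, x₁ = 2.04

Secant formula: x_{n+1} = x_n - f(x_n)(x_n - x_{n-1})/(f(x_n) - f(x_{n-1}))

Iteration 1:
  f(0.880000) = -0.363500
  f(2.040000) = 1.529009
  x_2 = 2.040000 - 1.529009×(2.040000 - 0.880000)/(1.529009 - (-0.363500))
       = 1.102805
Iteration 2:
  f(2.040000) = 1.529009
  f(1.102805) = -0.203574
  x_3 = 1.102805 - (-0.203574)×(1.102805 - 2.040000)/(-0.203574 - 1.529009)
       = 1.212923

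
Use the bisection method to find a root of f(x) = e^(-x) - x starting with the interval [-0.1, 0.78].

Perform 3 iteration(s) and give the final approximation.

f(x) = e^(-x) - x
Initial interval: [-0.1, 0.78]

Iteration 1:
  c_1 = (-0.100000 + 0.780000)/2 = 0.340000
  f(c_1) = f(0.340000) = 0.371770
  f(a) × f(c) ≥ 0, new interval: [0.340000, 0.780000]
Iteration 2:
  c_2 = (0.340000 + 0.780000)/2 = 0.560000
  f(c_2) = f(0.560000) = 0.011209
  f(a) × f(c) ≥ 0, new interval: [0.560000, 0.780000]
Iteration 3:
  c_3 = (0.560000 + 0.780000)/2 = 0.670000
  f(c_3) = f(0.670000) = -0.158291
  f(a) × f(c) < 0, new interval: [0.560000, 0.670000]

After 3 iteration(s), the approximation is c_3 = 0.670000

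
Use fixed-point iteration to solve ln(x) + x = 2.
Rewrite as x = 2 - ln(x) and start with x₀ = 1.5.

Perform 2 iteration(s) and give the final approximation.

Equation: ln(x) + x = 2
Fixed-point form: x = 2 - ln(x)
x₀ = 1.5

x_1 = g(1.500000) = 1.594535
x_2 = g(1.594535) = 1.533418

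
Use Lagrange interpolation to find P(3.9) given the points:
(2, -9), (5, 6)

Lagrange interpolation formula:
P(x) = Σ yᵢ × Lᵢ(x)
where Lᵢ(x) = Π_{j≠i} (x - xⱼ)/(xᵢ - xⱼ)

L_0(3.9) = (3.9 - 5)/(2 - 5) = 0.366667
L_1(3.9) = (3.9 - 2)/(5 - 2) = 0.633333

P(3.9) = (-9)×L_0(3.9) + 6×L_1(3.9)
P(3.9) = 0.500000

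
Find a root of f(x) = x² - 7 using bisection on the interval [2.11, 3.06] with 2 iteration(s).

f(x) = x² - 7
Initial interval: [2.11, 3.06]

Iteration 1:
  c_1 = (2.110000 + 3.060000)/2 = 2.585000
  f(c_1) = f(2.585000) = -0.317775
  f(a) × f(c) ≥ 0, new interval: [2.585000, 3.060000]
Iteration 2:
  c_2 = (2.585000 + 3.060000)/2 = 2.822500
  f(c_2) = f(2.822500) = 0.966506
  f(a) × f(c) < 0, new interval: [2.585000, 2.822500]

After 2 iteration(s), the approximation is c_2 = 2.822500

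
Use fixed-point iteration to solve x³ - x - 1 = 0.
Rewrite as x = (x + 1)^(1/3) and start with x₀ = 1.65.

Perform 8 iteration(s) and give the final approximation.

Equation: x³ - x - 1 = 0
Fixed-point form: x = (x + 1)^(1/3)
x₀ = 1.65

x_1 = g(1.650000) = 1.383828
x_2 = g(1.383828) = 1.335852
x_3 = g(1.335852) = 1.326829
x_4 = g(1.326829) = 1.325119
x_5 = g(1.325119) = 1.324794
x_6 = g(1.324794) = 1.324732
x_7 = g(1.324732) = 1.324721
x_8 = g(1.324721) = 1.324718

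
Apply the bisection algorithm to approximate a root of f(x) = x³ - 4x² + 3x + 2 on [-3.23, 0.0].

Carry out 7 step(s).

f(x) = x³ - 4x² + 3x + 2
Initial interval: [-3.23, 0.0]

Iteration 1:
  c_1 = (-3.230000 + 0.000000)/2 = -1.615000
  f(c_1) = f(-1.615000) = -17.490183
  f(a) × f(c) ≥ 0, new interval: [-1.615000, 0.000000]
Iteration 2:
  c_2 = (-1.615000 + 0.000000)/2 = -0.807500
  f(c_2) = f(-0.807500) = -3.557260
  f(a) × f(c) ≥ 0, new interval: [-0.807500, 0.000000]
Iteration 3:
  c_3 = (-0.807500 + 0.000000)/2 = -0.403750
  f(c_3) = f(-0.403750) = 0.070877
  f(a) × f(c) < 0, new interval: [-0.807500, -0.403750]
Iteration 4:
  c_4 = (-0.807500 + (-0.403750))/2 = -0.605625
  f(c_4) = f(-0.605625) = -1.506134
  f(a) × f(c) ≥ 0, new interval: [-0.605625, -0.403750]
Iteration 5:
  c_5 = (-0.605625 + (-0.403750))/2 = -0.504687
  f(c_5) = f(-0.504687) = -0.661449
  f(a) × f(c) ≥ 0, new interval: [-0.504687, -0.403750]
Iteration 6:
  c_6 = (-0.504687 + (-0.403750))/2 = -0.454219
  f(c_6) = f(-0.454219) = -0.281627
  f(a) × f(c) ≥ 0, new interval: [-0.454219, -0.403750]
Iteration 7:
  c_7 = (-0.454219 + (-0.403750))/2 = -0.428984
  f(c_7) = f(-0.428984) = -0.102008
  f(a) × f(c) ≥ 0, new interval: [-0.428984, -0.403750]

After 7 iteration(s), the approximation is c_7 = -0.428984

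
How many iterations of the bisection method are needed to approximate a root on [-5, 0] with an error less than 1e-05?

We need (b-a)/2^n ≤ 1e-05
(0 - (-5))/2^n ≤ 1e-05
5/2^n ≤ 1e-05
2^n ≥ 500000
n ≥ log₂(500000) = 18.93
n ≥ 19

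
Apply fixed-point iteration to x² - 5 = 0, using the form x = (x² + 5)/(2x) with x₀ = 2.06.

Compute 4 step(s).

Equation: x² - 5 = 0
Fixed-point form: x = (x² + 5)/(2x)
x₀ = 2.06

x_1 = g(2.060000) = 2.243592
x_2 = g(2.243592) = 2.236081
x_3 = g(2.236081) = 2.236068
x_4 = g(2.236068) = 2.236068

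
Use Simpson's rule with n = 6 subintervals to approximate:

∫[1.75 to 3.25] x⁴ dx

f(x) = x⁴
a = 1.75, b = 3.25, n = 6
h = (b - a)/n = 0.250000

Simpson's rule: (h/3)[f(x₀) + 4f(x₁) + 2f(x₂) + ... + f(xₙ)]

x_0 = 1.7500, f(x_0) = 9.378906, coefficient = 1
x_1 = 2.0000, f(x_1) = 16.000000, coefficient = 4
x_2 = 2.2500, f(x_2) = 25.628906, coefficient = 2
x_3 = 2.5000, f(x_3) = 39.062500, coefficient = 4
x_4 = 2.7500, f(x_4) = 57.191406, coefficient = 2
x_5 = 3.0000, f(x_5) = 81.000000, coefficient = 4
x_6 = 3.2500, f(x_6) = 111.566406, coefficient = 1

I ≈ (0.250000/3) × 830.835938 = 69.236328
Exact value: 69.235547
Error: 0.000781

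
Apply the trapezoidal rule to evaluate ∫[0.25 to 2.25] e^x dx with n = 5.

f(x) = e^x
a = 0.25, b = 2.25, n = 5
h = (b - a)/n = 0.400000

Trapezoidal rule: (h/2)[f(x₀) + 2f(x₁) + 2f(x₂) + ... + f(xₙ)]

x_0 = 0.2500, f(x_0) = 1.284025, coefficient = 1
x_1 = 0.6500, f(x_1) = 1.915541, coefficient = 2
x_2 = 1.0500, f(x_2) = 2.857651, coefficient = 2
x_3 = 1.4500, f(x_3) = 4.263115, coefficient = 2
x_4 = 1.8500, f(x_4) = 6.359820, coefficient = 2
x_5 = 2.2500, f(x_5) = 9.487736, coefficient = 1

I ≈ (0.400000/2) × 41.564013 = 8.312803
Exact value: 8.203710
Error: 0.109092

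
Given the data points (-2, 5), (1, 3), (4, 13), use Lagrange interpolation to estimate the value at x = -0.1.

Lagrange interpolation formula:
P(x) = Σ yᵢ × Lᵢ(x)
where Lᵢ(x) = Π_{j≠i} (x - xⱼ)/(xᵢ - xⱼ)

L_0(-0.1) = (-0.1 - 1)/(-2 - 1) × (-0.1 - 4)/(-2 - 4) = 0.250556
L_1(-0.1) = (-0.1 - (-2))/(1 - (-2)) × (-0.1 - 4)/(1 - 4) = 0.865556
L_2(-0.1) = (-0.1 - (-2))/(4 - (-2)) × (-0.1 - 1)/(4 - 1) = -0.116111

P(-0.1) = 5×L_0(-0.1) + 3×L_1(-0.1) + 13×L_2(-0.1)
P(-0.1) = 2.340000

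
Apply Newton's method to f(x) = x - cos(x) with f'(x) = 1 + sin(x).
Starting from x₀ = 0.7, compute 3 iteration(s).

f(x) = x - cos(x)
f'(x) = 1 + sin(x)
x₀ = 0.7

Newton-Raphson formula: x_{n+1} = x_n - f(x_n)/f'(x_n)

Iteration 1:
  f(0.700000) = -0.064842
  f'(0.700000) = 1.644218
  x_1 = 0.700000 - (-0.064842)/1.644218 = 0.739436
Iteration 2:
  f(0.739436) = 0.000588
  f'(0.739436) = 1.673872
  x_2 = 0.739436 - 0.000588/1.673872 = 0.739085
Iteration 3:
  f(0.739085) = 0.000000
  f'(0.739085) = 1.673612
  x_3 = 0.739085 - 0.000000/1.673612 = 0.739085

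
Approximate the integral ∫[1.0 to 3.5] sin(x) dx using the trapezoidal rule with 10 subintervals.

f(x) = sin(x)
a = 1.0, b = 3.5, n = 10
h = (b - a)/n = 0.250000

Trapezoidal rule: (h/2)[f(x₀) + 2f(x₁) + 2f(x₂) + ... + f(xₙ)]

x_0 = 1.0000, f(x_0) = 0.841471, coefficient = 1
x_1 = 1.2500, f(x_1) = 0.948985, coefficient = 2
x_2 = 1.5000, f(x_2) = 0.997495, coefficient = 2
x_3 = 1.7500, f(x_3) = 0.983986, coefficient = 2
x_4 = 2.0000, f(x_4) = 0.909297, coefficient = 2
x_5 = 2.2500, f(x_5) = 0.778073, coefficient = 2
x_6 = 2.5000, f(x_6) = 0.598472, coefficient = 2
x_7 = 2.7500, f(x_7) = 0.381661, coefficient = 2
x_8 = 3.0000, f(x_8) = 0.141120, coefficient = 2
x_9 = 3.2500, f(x_9) = -0.108195, coefficient = 2
x_10 = 3.5000, f(x_10) = -0.350783, coefficient = 1

I ≈ (0.250000/2) × 11.752476 = 1.469060
Exact value: 1.476759
Error: 0.007699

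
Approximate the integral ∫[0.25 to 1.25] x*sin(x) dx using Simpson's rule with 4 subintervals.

f(x) = x*sin(x)
a = 0.25, b = 1.25, n = 4
h = (b - a)/n = 0.250000

Simpson's rule: (h/3)[f(x₀) + 4f(x₁) + 2f(x₂) + ... + f(xₙ)]

x_0 = 0.2500, f(x_0) = 0.061851, coefficient = 1
x_1 = 0.5000, f(x_1) = 0.239713, coefficient = 4
x_2 = 0.7500, f(x_2) = 0.511229, coefficient = 2
x_3 = 1.0000, f(x_3) = 0.841471, coefficient = 4
x_4 = 1.2500, f(x_4) = 1.186231, coefficient = 1

I ≈ (0.250000/3) × 6.595275 = 0.549606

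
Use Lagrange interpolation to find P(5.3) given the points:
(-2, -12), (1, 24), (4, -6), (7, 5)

Lagrange interpolation formula:
P(x) = Σ yᵢ × Lᵢ(x)
where Lᵢ(x) = Π_{j≠i} (x - xⱼ)/(xᵢ - xⱼ)

L_0(5.3) = (5.3 - 1)/(-2 - 1) × (5.3 - 4)/(-2 - 4) × (5.3 - 7)/(-2 - 7) = 0.058660
L_1(5.3) = (5.3 - (-2))/(1 - (-2)) × (5.3 - 4)/(1 - 4) × (5.3 - 7)/(1 - 7) = -0.298759
L_2(5.3) = (5.3 - (-2))/(4 - (-2)) × (5.3 - 1)/(4 - 1) × (5.3 - 7)/(4 - 7) = 0.988204
L_3(5.3) = (5.3 - (-2))/(7 - (-2)) × (5.3 - 1)/(7 - 1) × (5.3 - 4)/(7 - 4) = 0.251895

P(5.3) = (-12)×L_0(5.3) + 24×L_1(5.3) + (-6)×L_2(5.3) + 5×L_3(5.3)
P(5.3) = -12.543895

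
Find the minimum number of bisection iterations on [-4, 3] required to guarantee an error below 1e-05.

We need (b-a)/2^n ≤ 1e-05
(3 - (-4))/2^n ≤ 1e-05
7/2^n ≤ 1e-05
2^n ≥ 700000
n ≥ log₂(700000) = 19.42
n ≥ 20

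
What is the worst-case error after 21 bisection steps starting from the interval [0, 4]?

Bisection error bound: |error| ≤ (b-a)/2^n
|error| ≤ (4 - 0)/2^21 = 4/2^21
|error| ≤ 0.0000019073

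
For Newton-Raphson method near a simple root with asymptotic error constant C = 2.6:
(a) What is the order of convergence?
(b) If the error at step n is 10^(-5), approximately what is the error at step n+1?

(a) Newton-Raphson has quadratic (order 2) convergence near simple roots.
    This means |e_{n+1}| ≈ C|e_n|².

(b) With |e_n| = 10^(-5) and C = 2.6:
    |e_{n+1}| ≈ 2.6 × (10^(-5))² = 2.6 × 10^(-10)

(a) 2 (quadratic); (b) |e_{n+1}| ≈ 2.600e-10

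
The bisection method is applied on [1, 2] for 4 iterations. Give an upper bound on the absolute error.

Bisection error bound: |error| ≤ (b-a)/2^n
|error| ≤ (2 - 1)/2^4 = 1/2^4
|error| ≤ 0.0625000000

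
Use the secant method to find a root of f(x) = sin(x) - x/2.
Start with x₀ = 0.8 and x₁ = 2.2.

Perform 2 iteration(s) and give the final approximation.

f(x) = sin(x) - x/2
x₀ = 0.8, x₁ = 2.2

Secant formula: x_{n+1} = x_n - f(x_n)(x_n - x_{n-1})/(f(x_n) - f(x_{n-1}))

Iteration 1:
  f(0.800000) = 0.317356
  f(2.200000) = -0.291504
  x_2 = 2.200000 - (-0.291504)×(2.200000 - 0.800000)/(-0.291504 - 0.317356)
       = 1.529722
Iteration 2:
  f(2.200000) = -0.291504
  f(1.529722) = 0.234295
  x_3 = 1.529722 - 0.234295×(1.529722 - 2.200000)/(0.234295 - (-0.291504))
       = 1.828397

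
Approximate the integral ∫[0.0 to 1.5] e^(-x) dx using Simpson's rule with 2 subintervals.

f(x) = e^(-x)
a = 0.0, b = 1.5, n = 2
h = (b - a)/n = 0.750000

Simpson's rule: (h/3)[f(x₀) + 4f(x₁) + 2f(x₂) + ... + f(xₙ)]

x_0 = 0.0000, f(x_0) = 1.000000, coefficient = 1
x_1 = 0.7500, f(x_1) = 0.472367, coefficient = 4
x_2 = 1.5000, f(x_2) = 0.223130, coefficient = 1

I ≈ (0.750000/3) × 3.112596 = 0.778149
Exact value: 0.776870
Error: 0.001279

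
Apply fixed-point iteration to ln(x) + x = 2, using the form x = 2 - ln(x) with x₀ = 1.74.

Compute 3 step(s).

Equation: ln(x) + x = 2
Fixed-point form: x = 2 - ln(x)
x₀ = 1.74

x_1 = g(1.740000) = 1.446115
x_2 = g(1.446115) = 1.631119
x_3 = g(1.631119) = 1.510733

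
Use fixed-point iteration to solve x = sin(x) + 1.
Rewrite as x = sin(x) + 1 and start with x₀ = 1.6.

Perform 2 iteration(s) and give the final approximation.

Equation: x = sin(x) + 1
Fixed-point form: x = sin(x) + 1
x₀ = 1.6

x_1 = g(1.600000) = 1.999574
x_2 = g(1.999574) = 1.909475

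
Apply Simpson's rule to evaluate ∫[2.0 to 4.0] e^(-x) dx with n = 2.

f(x) = e^(-x)
a = 2.0, b = 4.0, n = 2
h = (b - a)/n = 1.000000

Simpson's rule: (h/3)[f(x₀) + 4f(x₁) + 2f(x₂) + ... + f(xₙ)]

x_0 = 2.0000, f(x_0) = 0.135335, coefficient = 1
x_1 = 3.0000, f(x_1) = 0.049787, coefficient = 4
x_2 = 4.0000, f(x_2) = 0.018316, coefficient = 1

I ≈ (1.000000/3) × 0.352799 = 0.117600
Exact value: 0.117020
Error: 0.000580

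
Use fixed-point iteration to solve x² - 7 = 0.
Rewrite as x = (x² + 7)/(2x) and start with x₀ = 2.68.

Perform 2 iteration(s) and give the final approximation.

Equation: x² - 7 = 0
Fixed-point form: x = (x² + 7)/(2x)
x₀ = 2.68

x_1 = g(2.680000) = 2.645970
x_2 = g(2.645970) = 2.645751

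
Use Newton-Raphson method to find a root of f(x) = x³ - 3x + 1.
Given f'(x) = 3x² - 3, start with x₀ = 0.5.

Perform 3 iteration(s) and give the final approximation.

f(x) = x³ - 3x + 1
f'(x) = 3x² - 3
x₀ = 0.5

Newton-Raphson formula: x_{n+1} = x_n - f(x_n)/f'(x_n)

Iteration 1:
  f(0.500000) = -0.375000
  f'(0.500000) = -2.250000
  x_1 = 0.500000 - (-0.375000)/(-2.250000) = 0.333333
Iteration 2:
  f(0.333333) = 0.037037
  f'(0.333333) = -2.666667
  x_2 = 0.333333 - 0.037037/(-2.666667) = 0.347222
Iteration 3:
  f(0.347222) = 0.000196
  f'(0.347222) = -2.638310
  x_3 = 0.347222 - 0.000196/(-2.638310) = 0.347296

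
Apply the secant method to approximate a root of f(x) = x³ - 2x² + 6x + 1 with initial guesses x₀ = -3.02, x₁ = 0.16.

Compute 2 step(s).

f(x) = x³ - 2x² + 6x + 1
x₀ = -3.02, x₁ = 0.16

Secant formula: x_{n+1} = x_n - f(x_n)(x_n - x_{n-1})/(f(x_n) - f(x_{n-1}))

Iteration 1:
  f(-3.020000) = -62.904408
  f(0.160000) = 1.912896
  x_2 = 0.160000 - 1.912896×(0.160000 - (-3.020000))/(1.912896 - (-62.904408))
       = 0.066151
Iteration 2:
  f(0.160000) = 1.912896
  f(0.066151) = 1.388446
  x_3 = 0.066151 - 1.388446×(0.066151 - 0.160000)/(1.388446 - 1.912896)
       = -0.182306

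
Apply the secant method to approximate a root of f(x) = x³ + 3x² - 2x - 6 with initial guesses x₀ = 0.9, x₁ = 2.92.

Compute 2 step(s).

f(x) = x³ + 3x² - 2x - 6
x₀ = 0.9, x₁ = 2.92

Secant formula: x_{n+1} = x_n - f(x_n)(x_n - x_{n-1})/(f(x_n) - f(x_{n-1}))

Iteration 1:
  f(0.900000) = -4.641000
  f(2.920000) = 38.636288
  x_2 = 2.920000 - 38.636288×(2.920000 - 0.900000)/(38.636288 - (-4.641000))
       = 1.116622
Iteration 2:
  f(2.920000) = 38.636288
  f(1.116622) = -3.100454
  x_3 = 1.116622 - (-3.100454)×(1.116622 - 2.920000)/(-3.100454 - 38.636288)
       = 1.250588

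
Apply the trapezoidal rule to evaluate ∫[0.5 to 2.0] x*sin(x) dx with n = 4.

f(x) = x*sin(x)
a = 0.5, b = 2.0, n = 4
h = (b - a)/n = 0.375000

Trapezoidal rule: (h/2)[f(x₀) + 2f(x₁) + 2f(x₂) + ... + f(xₙ)]

x_0 = 0.5000, f(x_0) = 0.239713, coefficient = 1
x_1 = 0.8750, f(x_1) = 0.671601, coefficient = 2
x_2 = 1.2500, f(x_2) = 1.186231, coefficient = 2
x_3 = 1.6250, f(x_3) = 1.622613, coefficient = 2
x_4 = 2.0000, f(x_4) = 1.818595, coefficient = 1

I ≈ (0.375000/2) × 9.019197 = 1.691099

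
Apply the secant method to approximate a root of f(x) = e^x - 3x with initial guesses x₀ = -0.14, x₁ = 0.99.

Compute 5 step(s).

f(x) = e^x - 3x
x₀ = -0.14, x₁ = 0.99

Secant formula: x_{n+1} = x_n - f(x_n)(x_n - x_{n-1})/(f(x_n) - f(x_{n-1}))

Iteration 1:
  f(-0.140000) = 1.289358
  f(0.990000) = -0.278766
  x_2 = 0.990000 - (-0.278766)×(0.990000 - (-0.140000))/(-0.278766 - 1.289358)
       = 0.789120
Iteration 2:
  f(0.990000) = -0.278766
  f(0.789120) = -0.165902
  x_3 = 0.789120 - (-0.165902)×(0.789120 - 0.990000)/(-0.165902 - (-0.278766))
       = 0.493841
Iteration 3:
  f(0.789120) = -0.165902
  f(0.493841) = 0.157075
  x_4 = 0.493841 - 0.157075×(0.493841 - 0.789120)/(0.157075 - (-0.165902))
       = 0.637446
Iteration 4:
  f(0.493841) = 0.157075
  f(0.637446) = -0.020694
  x_5 = 0.637446 - (-0.020694)×(0.637446 - 0.493841)/(-0.020694 - 0.157075)
       = 0.620729
Iteration 5:
  f(0.637446) = -0.020694
  f(0.620729) = -0.001903
  x_6 = 0.620729 - (-0.001903)×(0.620729 - 0.637446)/(-0.001903 - (-0.020694))
       = 0.619036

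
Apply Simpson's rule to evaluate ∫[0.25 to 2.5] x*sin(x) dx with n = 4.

f(x) = x*sin(x)
a = 0.25, b = 2.5, n = 4
h = (b - a)/n = 0.562500

Simpson's rule: (h/3)[f(x₀) + 4f(x₁) + 2f(x₂) + ... + f(xₙ)]

x_0 = 0.2500, f(x_0) = 0.061851, coefficient = 1
x_1 = 0.8125, f(x_1) = 0.589882, coefficient = 4
x_2 = 1.3750, f(x_2) = 1.348728, coefficient = 2
x_3 = 1.9375, f(x_3) = 1.808684, coefficient = 4
x_4 = 2.5000, f(x_4) = 1.496180, coefficient = 1

I ≈ (0.562500/3) × 13.849751 = 2.596828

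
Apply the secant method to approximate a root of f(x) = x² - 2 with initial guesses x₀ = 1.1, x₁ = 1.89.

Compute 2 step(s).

f(x) = x² - 2
x₀ = 1.1, x₁ = 1.89

Secant formula: x_{n+1} = x_n - f(x_n)(x_n - x_{n-1})/(f(x_n) - f(x_{n-1}))

Iteration 1:
  f(1.100000) = -0.790000
  f(1.890000) = 1.572100
  x_2 = 1.890000 - 1.572100×(1.890000 - 1.100000)/(1.572100 - (-0.790000))
       = 1.364214
Iteration 2:
  f(1.890000) = 1.572100
  f(1.364214) = -0.138920
  x_3 = 1.364214 - (-0.138920)×(1.364214 - 1.890000)/(-0.138920 - 1.572100)
       = 1.406903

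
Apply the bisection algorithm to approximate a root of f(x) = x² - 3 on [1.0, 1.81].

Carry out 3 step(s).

f(x) = x² - 3
Initial interval: [1.0, 1.81]

Iteration 1:
  c_1 = (1.000000 + 1.810000)/2 = 1.405000
  f(c_1) = f(1.405000) = -1.025975
  f(a) × f(c) ≥ 0, new interval: [1.405000, 1.810000]
Iteration 2:
  c_2 = (1.405000 + 1.810000)/2 = 1.607500
  f(c_2) = f(1.607500) = -0.415944
  f(a) × f(c) ≥ 0, new interval: [1.607500, 1.810000]
Iteration 3:
  c_3 = (1.607500 + 1.810000)/2 = 1.708750
  f(c_3) = f(1.708750) = -0.080173
  f(a) × f(c) ≥ 0, new interval: [1.708750, 1.810000]

After 3 iteration(s), the approximation is c_3 = 1.708750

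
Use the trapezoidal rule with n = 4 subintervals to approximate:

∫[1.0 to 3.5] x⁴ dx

f(x) = x⁴
a = 1.0, b = 3.5, n = 4
h = (b - a)/n = 0.625000

Trapezoidal rule: (h/2)[f(x₀) + 2f(x₁) + 2f(x₂) + ... + f(xₙ)]

x_0 = 1.0000, f(x_0) = 1.000000, coefficient = 1
x_1 = 1.6250, f(x_1) = 6.972900, coefficient = 2
x_2 = 2.2500, f(x_2) = 25.628906, coefficient = 2
x_3 = 2.8750, f(x_3) = 68.320557, coefficient = 2
x_4 = 3.5000, f(x_4) = 150.062500, coefficient = 1

I ≈ (0.625000/2) × 352.907227 = 110.283508
Exact value: 104.843750
Error: 5.439758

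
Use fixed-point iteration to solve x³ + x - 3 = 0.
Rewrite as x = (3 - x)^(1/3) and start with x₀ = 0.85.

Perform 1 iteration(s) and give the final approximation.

Equation: x³ + x - 3 = 0
Fixed-point form: x = (3 - x)^(1/3)
x₀ = 0.85

x_1 = g(0.850000) = 1.290663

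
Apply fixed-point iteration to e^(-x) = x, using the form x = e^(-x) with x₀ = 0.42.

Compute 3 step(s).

Equation: e^(-x) = x
Fixed-point form: x = e^(-x)
x₀ = 0.42

x_1 = g(0.420000) = 0.657047
x_2 = g(0.657047) = 0.518380
x_3 = g(0.518380) = 0.595484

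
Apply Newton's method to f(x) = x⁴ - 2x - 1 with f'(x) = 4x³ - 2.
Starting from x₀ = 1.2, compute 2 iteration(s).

f(x) = x⁴ - 2x - 1
f'(x) = 4x³ - 2
x₀ = 1.2

Newton-Raphson formula: x_{n+1} = x_n - f(x_n)/f'(x_n)

Iteration 1:
  f(1.200000) = -1.326400
  f'(1.200000) = 4.912000
  x_1 = 1.200000 - (-1.326400)/4.912000 = 1.470033
Iteration 2:
  f(1.470033) = 0.729838
  f'(1.470033) = 10.706937
  x_2 = 1.470033 - 0.729838/10.706937 = 1.401868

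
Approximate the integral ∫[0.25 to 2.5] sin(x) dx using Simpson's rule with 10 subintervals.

f(x) = sin(x)
a = 0.25, b = 2.5, n = 10
h = (b - a)/n = 0.225000

Simpson's rule: (h/3)[f(x₀) + 4f(x₁) + 2f(x₂) + ... + f(xₙ)]

x_0 = 0.2500, f(x_0) = 0.247404, coefficient = 1
x_1 = 0.4750, f(x_1) = 0.457338, coefficient = 4
x_2 = 0.7000, f(x_2) = 0.644218, coefficient = 2
x_3 = 0.9250, f(x_3) = 0.798621, coefficient = 4
x_4 = 1.1500, f(x_4) = 0.912764, coefficient = 2
x_5 = 1.3750, f(x_5) = 0.980893, coefficient = 4
x_6 = 1.6000, f(x_6) = 0.999574, coefficient = 2
x_7 = 1.8250, f(x_7) = 0.967864, coefficient = 4
x_8 = 2.0500, f(x_8) = 0.887362, coefficient = 2
x_9 = 2.2750, f(x_9) = 0.762127, coefficient = 4
x_10 = 2.5000, f(x_10) = 0.598472, coefficient = 1

I ≈ (0.225000/3) × 23.601085 = 1.770081
Exact value: 1.770056
Error: 0.000025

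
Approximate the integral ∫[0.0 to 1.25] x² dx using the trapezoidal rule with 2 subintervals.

f(x) = x²
a = 0.0, b = 1.25, n = 2
h = (b - a)/n = 0.625000

Trapezoidal rule: (h/2)[f(x₀) + 2f(x₁) + 2f(x₂) + ... + f(xₙ)]

x_0 = 0.0000, f(x_0) = 0.000000, coefficient = 1
x_1 = 0.6250, f(x_1) = 0.390625, coefficient = 2
x_2 = 1.2500, f(x_2) = 1.562500, coefficient = 1

I ≈ (0.625000/2) × 2.343750 = 0.732422
Exact value: 0.651042
Error: 0.081380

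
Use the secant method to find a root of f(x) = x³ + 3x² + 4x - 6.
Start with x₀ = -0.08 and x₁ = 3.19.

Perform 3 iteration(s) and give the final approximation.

f(x) = x³ + 3x² + 4x - 6
x₀ = -0.08, x₁ = 3.19

Secant formula: x_{n+1} = x_n - f(x_n)(x_n - x_{n-1})/(f(x_n) - f(x_{n-1}))

Iteration 1:
  f(-0.080000) = -6.301312
  f(3.190000) = 69.750059
  x_2 = 3.190000 - 69.750059×(3.190000 - (-0.080000))/(69.750059 - (-6.301312))
       = 0.190939
Iteration 2:
  f(3.190000) = 69.750059
  f(0.190939) = -5.119909
  x_3 = 0.190939 - (-5.119909)×(0.190939 - 3.190000)/(-5.119909 - 69.750059)
       = 0.396027
Iteration 3:
  f(0.190939) = -5.119909
  f(0.396027) = -3.883268
  x_4 = 0.396027 - (-3.883268)×(0.396027 - 0.190939)/(-3.883268 - (-5.119909))
       = 1.040039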